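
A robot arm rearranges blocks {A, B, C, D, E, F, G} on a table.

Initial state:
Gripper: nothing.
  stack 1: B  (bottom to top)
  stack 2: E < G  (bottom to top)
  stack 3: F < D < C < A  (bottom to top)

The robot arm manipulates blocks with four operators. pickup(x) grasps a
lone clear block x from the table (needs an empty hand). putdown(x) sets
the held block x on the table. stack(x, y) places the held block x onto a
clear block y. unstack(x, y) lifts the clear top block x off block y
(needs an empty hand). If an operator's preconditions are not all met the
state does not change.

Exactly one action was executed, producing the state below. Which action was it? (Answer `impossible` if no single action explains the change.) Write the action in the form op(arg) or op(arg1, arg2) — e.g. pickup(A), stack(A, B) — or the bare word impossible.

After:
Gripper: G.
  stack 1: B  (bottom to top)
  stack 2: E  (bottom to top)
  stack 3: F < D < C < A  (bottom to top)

target: towers=[B; E; F/D/C/A] holding=G
         pickup(B) → towers=[E/G; F/D/C/A] holding=B
     unstack(G, E) → towers=[B; E; F/D/C/A] holding=G  ← match
     unstack(A, C) → towers=[B; E/G; F/D/C] holding=A

unstack(G, E)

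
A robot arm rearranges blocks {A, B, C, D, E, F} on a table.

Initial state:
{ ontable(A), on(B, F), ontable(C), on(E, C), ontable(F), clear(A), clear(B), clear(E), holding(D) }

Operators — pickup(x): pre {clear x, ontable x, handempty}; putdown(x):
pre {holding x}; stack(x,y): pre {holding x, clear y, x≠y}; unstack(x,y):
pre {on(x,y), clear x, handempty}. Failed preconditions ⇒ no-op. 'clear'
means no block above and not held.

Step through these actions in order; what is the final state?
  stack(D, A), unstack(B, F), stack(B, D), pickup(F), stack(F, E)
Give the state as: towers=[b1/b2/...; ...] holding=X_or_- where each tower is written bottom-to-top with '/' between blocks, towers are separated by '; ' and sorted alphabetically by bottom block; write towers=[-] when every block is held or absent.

step 1 (stack(D, A)): towers=[A/D; C/E; F/B] holding=-
step 2 (unstack(B, F)): towers=[A/D; C/E; F] holding=B
step 3 (stack(B, D)): towers=[A/D/B; C/E; F] holding=-
step 4 (pickup(F)): towers=[A/D/B; C/E] holding=F
step 5 (stack(F, E)): towers=[A/D/B; C/E/F] holding=-

towers=[A/D/B; C/E/F] holding=-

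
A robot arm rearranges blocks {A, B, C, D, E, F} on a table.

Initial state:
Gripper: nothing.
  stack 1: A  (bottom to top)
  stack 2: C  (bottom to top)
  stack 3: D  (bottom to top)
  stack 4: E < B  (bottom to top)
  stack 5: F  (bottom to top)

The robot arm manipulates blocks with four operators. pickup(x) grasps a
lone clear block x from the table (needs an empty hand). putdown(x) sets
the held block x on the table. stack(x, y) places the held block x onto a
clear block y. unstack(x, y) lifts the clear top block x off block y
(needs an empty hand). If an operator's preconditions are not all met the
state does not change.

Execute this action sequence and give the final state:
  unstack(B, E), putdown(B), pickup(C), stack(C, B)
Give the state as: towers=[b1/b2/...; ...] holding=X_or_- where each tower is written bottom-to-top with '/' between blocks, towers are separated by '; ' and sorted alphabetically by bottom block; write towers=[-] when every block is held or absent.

towers=[A; B/C; D; E; F] holding=-

step 1 (unstack(B, E)): towers=[A; C; D; E; F] holding=B
step 2 (putdown(B)): towers=[A; B; C; D; E; F] holding=-
step 3 (pickup(C)): towers=[A; B; D; E; F] holding=C
step 4 (stack(C, B)): towers=[A; B/C; D; E; F] holding=-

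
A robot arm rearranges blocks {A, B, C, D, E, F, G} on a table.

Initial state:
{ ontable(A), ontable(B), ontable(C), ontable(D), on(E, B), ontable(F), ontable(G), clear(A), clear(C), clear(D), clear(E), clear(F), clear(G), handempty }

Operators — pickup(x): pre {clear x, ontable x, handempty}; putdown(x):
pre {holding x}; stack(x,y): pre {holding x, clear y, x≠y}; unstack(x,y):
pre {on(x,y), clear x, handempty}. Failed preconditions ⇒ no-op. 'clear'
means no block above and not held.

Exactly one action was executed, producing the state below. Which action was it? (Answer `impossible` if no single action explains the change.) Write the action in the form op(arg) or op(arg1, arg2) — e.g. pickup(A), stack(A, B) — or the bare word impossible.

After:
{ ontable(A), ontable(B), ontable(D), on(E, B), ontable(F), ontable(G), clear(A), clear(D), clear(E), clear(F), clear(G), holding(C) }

pickup(C)

target: towers=[A; B/E; D; F; G] holding=C
         pickup(F) → towers=[A; B/E; C; D; G] holding=F
         pickup(G) → towers=[A; B/E; C; D; F] holding=G
         pickup(D) → towers=[A; B/E; C; F; G] holding=D
         pickup(A) → towers=[B/E; C; D; F; G] holding=A
     unstack(E, B) → towers=[A; B; C; D; F; G] holding=E
         pickup(C) → towers=[A; B/E; D; F; G] holding=C  ← match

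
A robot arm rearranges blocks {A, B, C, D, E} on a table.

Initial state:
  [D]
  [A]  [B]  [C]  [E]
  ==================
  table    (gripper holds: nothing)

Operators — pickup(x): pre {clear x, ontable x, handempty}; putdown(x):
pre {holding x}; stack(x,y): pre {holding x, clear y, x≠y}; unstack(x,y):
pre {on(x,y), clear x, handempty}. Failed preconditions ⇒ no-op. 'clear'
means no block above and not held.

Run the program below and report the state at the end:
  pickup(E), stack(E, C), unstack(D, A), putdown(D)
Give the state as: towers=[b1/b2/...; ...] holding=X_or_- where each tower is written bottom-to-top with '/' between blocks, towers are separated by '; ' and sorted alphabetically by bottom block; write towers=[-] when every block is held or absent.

towers=[A; B; C/E; D] holding=-

step 1 (pickup(E)): towers=[A/D; B; C] holding=E
step 2 (stack(E, C)): towers=[A/D; B; C/E] holding=-
step 3 (unstack(D, A)): towers=[A; B; C/E] holding=D
step 4 (putdown(D)): towers=[A; B; C/E; D] holding=-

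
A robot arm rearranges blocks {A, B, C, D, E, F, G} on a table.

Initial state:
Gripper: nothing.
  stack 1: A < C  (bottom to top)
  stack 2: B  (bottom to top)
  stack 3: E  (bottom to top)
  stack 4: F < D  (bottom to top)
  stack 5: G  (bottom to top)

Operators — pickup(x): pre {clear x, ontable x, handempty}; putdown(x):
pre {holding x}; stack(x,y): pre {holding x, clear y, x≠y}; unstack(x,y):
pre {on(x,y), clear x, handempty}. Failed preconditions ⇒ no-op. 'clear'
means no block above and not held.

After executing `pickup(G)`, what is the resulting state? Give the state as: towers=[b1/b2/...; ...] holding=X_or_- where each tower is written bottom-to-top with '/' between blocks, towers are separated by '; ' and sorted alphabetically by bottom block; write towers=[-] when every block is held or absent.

before: towers=[A/C; B; E; F/D; G] holding=-
pre[pickup(G)]: clear(G) yes, ontable(G) yes, handempty yes
all met → apply pickup(G)
after:  towers=[A/C; B; E; F/D] holding=G

towers=[A/C; B; E; F/D] holding=G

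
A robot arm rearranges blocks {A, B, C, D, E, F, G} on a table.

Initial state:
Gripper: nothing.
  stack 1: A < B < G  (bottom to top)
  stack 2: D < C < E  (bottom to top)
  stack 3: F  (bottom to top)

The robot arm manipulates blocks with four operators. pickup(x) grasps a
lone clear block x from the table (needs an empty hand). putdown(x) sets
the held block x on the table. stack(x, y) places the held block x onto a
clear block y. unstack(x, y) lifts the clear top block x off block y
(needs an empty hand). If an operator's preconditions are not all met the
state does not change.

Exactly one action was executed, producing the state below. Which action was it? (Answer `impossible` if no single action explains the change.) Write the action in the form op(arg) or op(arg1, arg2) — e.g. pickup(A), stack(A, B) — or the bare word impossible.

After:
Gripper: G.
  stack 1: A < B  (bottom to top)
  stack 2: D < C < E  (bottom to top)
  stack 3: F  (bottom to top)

unstack(G, B)

target: towers=[A/B; D/C/E; F] holding=G
         pickup(F) → towers=[A/B/G; D/C/E] holding=F
     unstack(G, B) → towers=[A/B; D/C/E; F] holding=G  ← match
     unstack(E, C) → towers=[A/B/G; D/C; F] holding=E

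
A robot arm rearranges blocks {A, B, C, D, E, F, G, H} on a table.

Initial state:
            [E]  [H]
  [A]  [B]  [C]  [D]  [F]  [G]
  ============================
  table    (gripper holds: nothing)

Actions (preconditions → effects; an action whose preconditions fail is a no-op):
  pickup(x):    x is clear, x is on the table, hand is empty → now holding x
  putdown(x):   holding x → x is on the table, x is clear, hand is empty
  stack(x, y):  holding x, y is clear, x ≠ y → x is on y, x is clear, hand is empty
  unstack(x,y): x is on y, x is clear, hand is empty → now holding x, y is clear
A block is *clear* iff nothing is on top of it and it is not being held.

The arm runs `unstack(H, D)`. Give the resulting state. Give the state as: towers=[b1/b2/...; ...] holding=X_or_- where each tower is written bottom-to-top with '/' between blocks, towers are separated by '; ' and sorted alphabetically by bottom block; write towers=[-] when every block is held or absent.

before: towers=[A; B; C/E; D/H; F; G] holding=-
pre[unstack(H, D)]: on(H,D) yes, clear(H) yes, handempty yes
all met → apply unstack(H, D)
after:  towers=[A; B; C/E; D; F; G] holding=H

towers=[A; B; C/E; D; F; G] holding=H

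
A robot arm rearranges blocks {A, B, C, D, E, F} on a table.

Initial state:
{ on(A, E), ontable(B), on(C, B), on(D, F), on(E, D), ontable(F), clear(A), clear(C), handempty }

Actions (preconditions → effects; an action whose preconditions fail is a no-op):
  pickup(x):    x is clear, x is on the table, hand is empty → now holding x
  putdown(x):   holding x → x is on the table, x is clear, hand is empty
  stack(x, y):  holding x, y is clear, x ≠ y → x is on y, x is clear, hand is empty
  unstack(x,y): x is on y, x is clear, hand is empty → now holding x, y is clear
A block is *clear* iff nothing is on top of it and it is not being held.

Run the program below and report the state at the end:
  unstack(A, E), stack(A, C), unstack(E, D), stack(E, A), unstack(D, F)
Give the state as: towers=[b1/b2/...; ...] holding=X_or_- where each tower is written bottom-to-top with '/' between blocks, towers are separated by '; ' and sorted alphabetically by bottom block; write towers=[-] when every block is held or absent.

towers=[B/C/A/E; F] holding=D

step 1 (unstack(A, E)): towers=[B/C; F/D/E] holding=A
step 2 (stack(A, C)): towers=[B/C/A; F/D/E] holding=-
step 3 (unstack(E, D)): towers=[B/C/A; F/D] holding=E
step 4 (stack(E, A)): towers=[B/C/A/E; F/D] holding=-
step 5 (unstack(D, F)): towers=[B/C/A/E; F] holding=D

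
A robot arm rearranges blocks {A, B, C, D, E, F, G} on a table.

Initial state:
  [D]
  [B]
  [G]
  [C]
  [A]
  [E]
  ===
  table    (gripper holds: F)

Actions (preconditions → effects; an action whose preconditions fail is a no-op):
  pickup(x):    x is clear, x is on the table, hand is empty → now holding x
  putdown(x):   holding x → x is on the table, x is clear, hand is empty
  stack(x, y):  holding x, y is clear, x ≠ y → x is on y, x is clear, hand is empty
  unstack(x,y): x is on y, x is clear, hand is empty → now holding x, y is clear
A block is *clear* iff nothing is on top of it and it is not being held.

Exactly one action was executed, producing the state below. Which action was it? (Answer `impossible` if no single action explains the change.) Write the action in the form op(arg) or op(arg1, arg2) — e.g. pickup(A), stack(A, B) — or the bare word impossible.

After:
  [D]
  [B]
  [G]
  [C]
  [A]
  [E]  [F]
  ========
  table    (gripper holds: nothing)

putdown(F)

target: towers=[E/A/C/G/B/D; F] holding=-
        putdown(F) → towers=[E/A/C/G/B/D; F] holding=-  ← match
       stack(F, D) → towers=[E/A/C/G/B/D/F] holding=-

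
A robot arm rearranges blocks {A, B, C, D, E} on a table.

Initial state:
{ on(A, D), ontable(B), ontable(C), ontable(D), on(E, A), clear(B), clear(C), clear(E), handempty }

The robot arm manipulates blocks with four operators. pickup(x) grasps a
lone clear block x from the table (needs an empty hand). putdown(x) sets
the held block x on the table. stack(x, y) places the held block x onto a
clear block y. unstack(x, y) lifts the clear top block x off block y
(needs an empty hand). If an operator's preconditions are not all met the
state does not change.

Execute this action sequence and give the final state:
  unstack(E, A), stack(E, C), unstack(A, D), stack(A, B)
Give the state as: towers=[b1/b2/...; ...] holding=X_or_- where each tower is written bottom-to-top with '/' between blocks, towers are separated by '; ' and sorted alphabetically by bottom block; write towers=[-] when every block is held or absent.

step 1 (unstack(E, A)): towers=[B; C; D/A] holding=E
step 2 (stack(E, C)): towers=[B; C/E; D/A] holding=-
step 3 (unstack(A, D)): towers=[B; C/E; D] holding=A
step 4 (stack(A, B)): towers=[B/A; C/E; D] holding=-

towers=[B/A; C/E; D] holding=-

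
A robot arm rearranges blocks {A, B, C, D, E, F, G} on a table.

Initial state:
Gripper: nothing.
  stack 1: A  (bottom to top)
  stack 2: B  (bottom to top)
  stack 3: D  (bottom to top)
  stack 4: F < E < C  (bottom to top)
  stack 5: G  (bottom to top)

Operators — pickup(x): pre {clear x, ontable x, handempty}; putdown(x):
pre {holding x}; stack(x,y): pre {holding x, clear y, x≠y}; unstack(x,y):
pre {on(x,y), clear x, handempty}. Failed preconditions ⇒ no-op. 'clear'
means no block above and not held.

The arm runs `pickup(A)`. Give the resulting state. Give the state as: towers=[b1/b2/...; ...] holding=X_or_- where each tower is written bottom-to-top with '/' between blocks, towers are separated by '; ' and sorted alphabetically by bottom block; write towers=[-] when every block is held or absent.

towers=[B; D; F/E/C; G] holding=A

before: towers=[A; B; D; F/E/C; G] holding=-
pre[pickup(A)]: clear(A) ok, ontable(A) ok, handempty ok
all met → apply pickup(A)
after:  towers=[B; D; F/E/C; G] holding=A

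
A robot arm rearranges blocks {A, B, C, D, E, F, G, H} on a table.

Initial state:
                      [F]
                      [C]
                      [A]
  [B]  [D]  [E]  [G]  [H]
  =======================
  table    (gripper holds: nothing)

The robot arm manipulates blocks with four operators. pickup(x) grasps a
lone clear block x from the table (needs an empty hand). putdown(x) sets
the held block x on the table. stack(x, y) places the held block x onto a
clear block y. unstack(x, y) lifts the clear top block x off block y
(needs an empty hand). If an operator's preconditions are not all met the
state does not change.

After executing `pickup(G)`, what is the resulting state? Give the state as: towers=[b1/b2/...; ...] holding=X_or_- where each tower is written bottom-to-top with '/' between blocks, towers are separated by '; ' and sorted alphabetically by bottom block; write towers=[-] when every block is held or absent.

towers=[B; D; E; H/A/C/F] holding=G

before: towers=[B; D; E; G; H/A/C/F] holding=-
pre[pickup(G)]: clear(G) yes, ontable(G) yes, handempty yes
all met → apply pickup(G)
after:  towers=[B; D; E; H/A/C/F] holding=G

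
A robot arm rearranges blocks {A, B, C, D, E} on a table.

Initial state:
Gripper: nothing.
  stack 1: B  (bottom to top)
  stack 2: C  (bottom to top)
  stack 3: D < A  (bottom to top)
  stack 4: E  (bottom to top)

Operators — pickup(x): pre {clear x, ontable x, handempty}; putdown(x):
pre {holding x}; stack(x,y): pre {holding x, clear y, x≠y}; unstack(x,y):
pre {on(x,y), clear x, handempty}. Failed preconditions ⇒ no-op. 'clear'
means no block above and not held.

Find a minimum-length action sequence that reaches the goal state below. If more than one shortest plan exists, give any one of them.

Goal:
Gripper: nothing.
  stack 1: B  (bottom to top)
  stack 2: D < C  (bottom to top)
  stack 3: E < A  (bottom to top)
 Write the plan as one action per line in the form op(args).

unstack(A, D)
stack(A, E)
pickup(C)
stack(C, D)

step 1 (unstack(A, D)): towers=[B; C; D; E] holding=A
step 2 (stack(A, E)): towers=[B; C; D; E/A] holding=-
step 3 (pickup(C)): towers=[B; D; E/A] holding=C
step 4 (stack(C, D)): towers=[B; D/C; E/A] holding=-
goal check: towers=[B; D/C; E/A] holding=- — reached (length 4, optimal by BFS)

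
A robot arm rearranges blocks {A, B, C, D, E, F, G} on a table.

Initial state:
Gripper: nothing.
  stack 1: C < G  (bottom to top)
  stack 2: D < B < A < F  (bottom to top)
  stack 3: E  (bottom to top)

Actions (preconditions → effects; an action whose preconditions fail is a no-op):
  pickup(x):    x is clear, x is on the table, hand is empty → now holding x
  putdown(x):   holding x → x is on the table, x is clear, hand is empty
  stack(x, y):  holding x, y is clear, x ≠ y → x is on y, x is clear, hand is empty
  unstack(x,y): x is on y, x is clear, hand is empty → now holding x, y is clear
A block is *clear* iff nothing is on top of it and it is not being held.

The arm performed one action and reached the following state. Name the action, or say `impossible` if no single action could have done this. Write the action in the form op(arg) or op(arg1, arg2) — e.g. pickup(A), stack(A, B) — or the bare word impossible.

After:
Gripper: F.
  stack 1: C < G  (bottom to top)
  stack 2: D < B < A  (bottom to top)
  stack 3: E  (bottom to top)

target: towers=[C/G; D/B/A; E] holding=F
     unstack(F, A) → towers=[C/G; D/B/A; E] holding=F  ← match
     unstack(G, C) → towers=[C; D/B/A/F; E] holding=G
         pickup(E) → towers=[C/G; D/B/A/F] holding=E

unstack(F, A)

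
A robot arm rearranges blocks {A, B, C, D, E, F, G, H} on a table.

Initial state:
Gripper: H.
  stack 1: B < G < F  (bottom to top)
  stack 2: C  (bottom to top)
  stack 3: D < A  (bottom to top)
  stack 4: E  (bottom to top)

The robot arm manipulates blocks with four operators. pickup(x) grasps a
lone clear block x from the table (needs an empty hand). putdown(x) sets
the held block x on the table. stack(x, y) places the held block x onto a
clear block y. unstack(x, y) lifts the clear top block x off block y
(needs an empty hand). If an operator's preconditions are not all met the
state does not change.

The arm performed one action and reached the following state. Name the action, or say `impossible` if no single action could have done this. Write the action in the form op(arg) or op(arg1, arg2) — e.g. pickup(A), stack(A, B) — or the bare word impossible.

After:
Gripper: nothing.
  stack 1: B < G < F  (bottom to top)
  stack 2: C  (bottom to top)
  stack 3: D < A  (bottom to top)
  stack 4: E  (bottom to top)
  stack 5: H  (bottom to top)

putdown(H)

target: towers=[B/G/F; C; D/A; E; H] holding=-
        putdown(H) → towers=[B/G/F; C; D/A; E; H] holding=-  ← match
       stack(H, A) → towers=[B/G/F; C; D/A/H; E] holding=-
       stack(H, E) → towers=[B/G/F; C; D/A; E/H] holding=-
       stack(H, F) → towers=[B/G/F/H; C; D/A; E] holding=-
       stack(H, C) → towers=[B/G/F; C/H; D/A; E] holding=-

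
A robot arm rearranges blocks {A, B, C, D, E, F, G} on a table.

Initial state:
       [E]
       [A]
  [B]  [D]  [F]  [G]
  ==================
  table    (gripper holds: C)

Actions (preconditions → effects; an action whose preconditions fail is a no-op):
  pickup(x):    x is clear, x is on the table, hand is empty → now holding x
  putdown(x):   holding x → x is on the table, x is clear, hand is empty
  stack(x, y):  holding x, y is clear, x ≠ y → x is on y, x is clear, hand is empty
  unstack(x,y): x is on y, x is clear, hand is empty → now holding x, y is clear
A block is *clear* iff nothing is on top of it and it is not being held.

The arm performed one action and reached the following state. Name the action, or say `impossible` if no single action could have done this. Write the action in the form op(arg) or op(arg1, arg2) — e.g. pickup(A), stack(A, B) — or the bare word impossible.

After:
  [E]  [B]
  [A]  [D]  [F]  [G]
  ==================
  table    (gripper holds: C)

impossible

target: towers=[A/E; D/B; F; G] holding=C
        putdown(C) → towers=[B; C; D/A/E; F; G] holding=-
       stack(C, B) → towers=[B/C; D/A/E; F; G] holding=-
       stack(C, F) → towers=[B; D/A/E; F/C; G] holding=-
       stack(C, G) → towers=[B; D/A/E; F; G/C] holding=-
       stack(C, E) → towers=[B; D/A/E/C; F; G] holding=-
none of the 5 applicable actions match → impossible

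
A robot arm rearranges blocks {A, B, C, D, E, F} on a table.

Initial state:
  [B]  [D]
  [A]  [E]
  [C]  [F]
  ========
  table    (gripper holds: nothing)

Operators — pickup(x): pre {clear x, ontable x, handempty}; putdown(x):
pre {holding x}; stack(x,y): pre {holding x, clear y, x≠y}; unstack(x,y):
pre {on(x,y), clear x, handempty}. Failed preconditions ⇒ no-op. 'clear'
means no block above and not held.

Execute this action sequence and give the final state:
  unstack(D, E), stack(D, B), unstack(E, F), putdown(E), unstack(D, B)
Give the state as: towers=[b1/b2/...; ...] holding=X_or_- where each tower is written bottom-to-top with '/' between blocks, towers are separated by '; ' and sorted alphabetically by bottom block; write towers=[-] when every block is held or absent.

towers=[C/A/B; E; F] holding=D

step 1 (unstack(D, E)): towers=[C/A/B; F/E] holding=D
step 2 (stack(D, B)): towers=[C/A/B/D; F/E] holding=-
step 3 (unstack(E, F)): towers=[C/A/B/D; F] holding=E
step 4 (putdown(E)): towers=[C/A/B/D; E; F] holding=-
step 5 (unstack(D, B)): towers=[C/A/B; E; F] holding=D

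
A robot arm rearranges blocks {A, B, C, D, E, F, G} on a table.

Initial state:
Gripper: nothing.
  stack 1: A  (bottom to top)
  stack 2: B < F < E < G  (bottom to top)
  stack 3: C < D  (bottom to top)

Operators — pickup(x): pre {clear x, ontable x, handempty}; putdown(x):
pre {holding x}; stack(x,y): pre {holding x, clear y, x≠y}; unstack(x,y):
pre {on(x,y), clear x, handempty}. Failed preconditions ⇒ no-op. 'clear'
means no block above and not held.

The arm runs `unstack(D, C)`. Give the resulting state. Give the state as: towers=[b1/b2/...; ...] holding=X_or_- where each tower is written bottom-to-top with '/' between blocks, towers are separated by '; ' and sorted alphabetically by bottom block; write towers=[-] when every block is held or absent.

towers=[A; B/F/E/G; C] holding=D

before: towers=[A; B/F/E/G; C/D] holding=-
pre[unstack(D, C)]: on(D,C) ✓, clear(D) ✓, handempty ✓
all met → apply unstack(D, C)
after:  towers=[A; B/F/E/G; C] holding=D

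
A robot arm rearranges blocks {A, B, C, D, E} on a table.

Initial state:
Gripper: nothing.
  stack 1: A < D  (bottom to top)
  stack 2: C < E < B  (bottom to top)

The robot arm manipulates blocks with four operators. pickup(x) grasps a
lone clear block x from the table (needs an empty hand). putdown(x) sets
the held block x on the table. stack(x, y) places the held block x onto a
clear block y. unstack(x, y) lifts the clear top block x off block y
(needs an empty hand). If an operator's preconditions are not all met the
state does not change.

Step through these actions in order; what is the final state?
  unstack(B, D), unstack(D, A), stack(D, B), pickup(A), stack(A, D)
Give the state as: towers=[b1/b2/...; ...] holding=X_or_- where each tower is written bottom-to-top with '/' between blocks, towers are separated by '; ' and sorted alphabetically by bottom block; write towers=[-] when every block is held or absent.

towers=[C/E/B/D/A] holding=-

step 1 (unstack(B, D)) [no-op]: towers=[A/D; C/E/B] holding=-
step 2 (unstack(D, A)): towers=[A; C/E/B] holding=D
step 3 (stack(D, B)): towers=[A; C/E/B/D] holding=-
step 4 (pickup(A)): towers=[C/E/B/D] holding=A
step 5 (stack(A, D)): towers=[C/E/B/D/A] holding=-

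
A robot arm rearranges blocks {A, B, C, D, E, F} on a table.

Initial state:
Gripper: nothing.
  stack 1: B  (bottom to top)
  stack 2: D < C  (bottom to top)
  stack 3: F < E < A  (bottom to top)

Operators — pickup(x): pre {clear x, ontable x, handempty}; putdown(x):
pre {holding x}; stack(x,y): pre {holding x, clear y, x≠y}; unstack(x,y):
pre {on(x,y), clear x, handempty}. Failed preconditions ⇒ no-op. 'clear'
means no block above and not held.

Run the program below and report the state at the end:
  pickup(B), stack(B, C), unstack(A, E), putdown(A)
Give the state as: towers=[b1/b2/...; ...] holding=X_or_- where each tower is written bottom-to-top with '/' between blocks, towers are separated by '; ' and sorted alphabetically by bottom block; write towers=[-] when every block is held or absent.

towers=[A; D/C/B; F/E] holding=-

step 1 (pickup(B)): towers=[D/C; F/E/A] holding=B
step 2 (stack(B, C)): towers=[D/C/B; F/E/A] holding=-
step 3 (unstack(A, E)): towers=[D/C/B; F/E] holding=A
step 4 (putdown(A)): towers=[A; D/C/B; F/E] holding=-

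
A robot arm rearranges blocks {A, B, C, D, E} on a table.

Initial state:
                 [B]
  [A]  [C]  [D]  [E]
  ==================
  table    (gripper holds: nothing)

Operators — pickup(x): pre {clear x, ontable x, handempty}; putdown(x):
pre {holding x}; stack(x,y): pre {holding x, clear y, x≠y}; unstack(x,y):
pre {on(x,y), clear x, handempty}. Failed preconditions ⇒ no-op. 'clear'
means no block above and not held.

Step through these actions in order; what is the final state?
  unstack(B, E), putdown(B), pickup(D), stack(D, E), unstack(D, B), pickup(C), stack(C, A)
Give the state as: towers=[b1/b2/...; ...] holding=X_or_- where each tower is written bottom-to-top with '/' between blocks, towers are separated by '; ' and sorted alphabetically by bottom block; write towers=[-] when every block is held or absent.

step 1 (unstack(B, E)): towers=[A; C; D; E] holding=B
step 2 (putdown(B)): towers=[A; B; C; D; E] holding=-
step 3 (pickup(D)): towers=[A; B; C; E] holding=D
step 4 (stack(D, E)): towers=[A; B; C; E/D] holding=-
step 5 (unstack(D, B)) [no-op]: towers=[A; B; C; E/D] holding=-
step 6 (pickup(C)): towers=[A; B; E/D] holding=C
step 7 (stack(C, A)): towers=[A/C; B; E/D] holding=-

towers=[A/C; B; E/D] holding=-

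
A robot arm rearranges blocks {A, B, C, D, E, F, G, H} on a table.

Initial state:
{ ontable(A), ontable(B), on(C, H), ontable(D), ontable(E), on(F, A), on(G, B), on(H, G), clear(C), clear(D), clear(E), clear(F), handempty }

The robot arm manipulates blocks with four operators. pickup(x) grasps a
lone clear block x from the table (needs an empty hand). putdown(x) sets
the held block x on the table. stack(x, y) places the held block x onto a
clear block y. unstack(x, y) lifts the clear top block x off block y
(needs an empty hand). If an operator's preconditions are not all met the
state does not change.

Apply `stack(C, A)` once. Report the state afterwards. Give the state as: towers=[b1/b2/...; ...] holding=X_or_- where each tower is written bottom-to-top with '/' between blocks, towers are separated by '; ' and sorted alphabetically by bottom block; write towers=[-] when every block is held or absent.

towers=[A/F; B/G/H/C; D; E] holding=-

before: towers=[A/F; B/G/H/C; D; E] holding=-
pre[stack(C, A)]: holding(C) no, clear(A) no, C≠A yes
holding(C), clear(A) unmet → stack(C, A) is a no-op
after:  towers=[A/F; B/G/H/C; D; E] holding=-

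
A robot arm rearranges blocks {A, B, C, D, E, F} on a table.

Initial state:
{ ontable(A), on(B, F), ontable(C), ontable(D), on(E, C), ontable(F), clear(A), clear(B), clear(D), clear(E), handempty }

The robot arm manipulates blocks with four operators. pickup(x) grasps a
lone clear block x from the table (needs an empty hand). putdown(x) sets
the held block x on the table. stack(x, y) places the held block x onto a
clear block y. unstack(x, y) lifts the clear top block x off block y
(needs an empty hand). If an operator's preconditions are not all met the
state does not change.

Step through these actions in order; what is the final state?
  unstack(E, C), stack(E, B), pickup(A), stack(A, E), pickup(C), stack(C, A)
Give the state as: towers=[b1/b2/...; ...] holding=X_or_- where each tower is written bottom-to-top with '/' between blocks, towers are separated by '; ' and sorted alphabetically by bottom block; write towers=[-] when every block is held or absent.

towers=[D; F/B/E/A/C] holding=-

step 1 (unstack(E, C)): towers=[A; C; D; F/B] holding=E
step 2 (stack(E, B)): towers=[A; C; D; F/B/E] holding=-
step 3 (pickup(A)): towers=[C; D; F/B/E] holding=A
step 4 (stack(A, E)): towers=[C; D; F/B/E/A] holding=-
step 5 (pickup(C)): towers=[D; F/B/E/A] holding=C
step 6 (stack(C, A)): towers=[D; F/B/E/A/C] holding=-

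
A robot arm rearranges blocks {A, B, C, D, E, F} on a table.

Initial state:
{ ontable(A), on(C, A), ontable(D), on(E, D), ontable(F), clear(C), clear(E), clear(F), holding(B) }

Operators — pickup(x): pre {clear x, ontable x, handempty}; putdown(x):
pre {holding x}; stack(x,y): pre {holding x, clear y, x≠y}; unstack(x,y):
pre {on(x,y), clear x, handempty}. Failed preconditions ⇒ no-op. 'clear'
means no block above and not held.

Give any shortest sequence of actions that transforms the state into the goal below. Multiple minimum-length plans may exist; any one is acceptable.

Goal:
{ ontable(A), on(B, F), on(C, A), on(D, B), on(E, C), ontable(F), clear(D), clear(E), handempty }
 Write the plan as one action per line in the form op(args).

step 1 (stack(B, F)): towers=[A/C; D/E; F/B] holding=-
step 2 (unstack(E, D)): towers=[A/C; D; F/B] holding=E
step 3 (stack(E, C)): towers=[A/C/E; D; F/B] holding=-
step 4 (pickup(D)): towers=[A/C/E; F/B] holding=D
step 5 (stack(D, B)): towers=[A/C/E; F/B/D] holding=-
goal check: towers=[A/C/E; F/B/D] holding=- — reached (length 5, optimal by BFS)

stack(B, F)
unstack(E, D)
stack(E, C)
pickup(D)
stack(D, B)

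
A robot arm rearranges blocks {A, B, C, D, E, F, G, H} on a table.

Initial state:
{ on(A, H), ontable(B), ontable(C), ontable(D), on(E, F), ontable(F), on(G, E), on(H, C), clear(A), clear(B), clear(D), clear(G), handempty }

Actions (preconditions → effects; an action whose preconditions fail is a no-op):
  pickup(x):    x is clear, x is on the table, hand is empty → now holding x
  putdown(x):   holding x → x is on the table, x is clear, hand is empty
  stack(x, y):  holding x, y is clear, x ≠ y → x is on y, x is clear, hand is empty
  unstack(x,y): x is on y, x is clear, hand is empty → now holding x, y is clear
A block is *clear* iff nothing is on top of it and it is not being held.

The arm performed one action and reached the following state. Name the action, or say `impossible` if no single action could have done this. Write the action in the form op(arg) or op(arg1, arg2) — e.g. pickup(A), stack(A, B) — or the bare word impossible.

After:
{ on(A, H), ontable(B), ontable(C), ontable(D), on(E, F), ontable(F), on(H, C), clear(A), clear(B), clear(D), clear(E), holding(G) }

target: towers=[B; C/H/A; D; F/E] holding=G
     unstack(G, E) → towers=[B; C/H/A; D; F/E] holding=G  ← match
     unstack(A, H) → towers=[B; C/H; D; F/E/G] holding=A
         pickup(B) → towers=[C/H/A; D; F/E/G] holding=B
         pickup(D) → towers=[B; C/H/A; F/E/G] holding=D

unstack(G, E)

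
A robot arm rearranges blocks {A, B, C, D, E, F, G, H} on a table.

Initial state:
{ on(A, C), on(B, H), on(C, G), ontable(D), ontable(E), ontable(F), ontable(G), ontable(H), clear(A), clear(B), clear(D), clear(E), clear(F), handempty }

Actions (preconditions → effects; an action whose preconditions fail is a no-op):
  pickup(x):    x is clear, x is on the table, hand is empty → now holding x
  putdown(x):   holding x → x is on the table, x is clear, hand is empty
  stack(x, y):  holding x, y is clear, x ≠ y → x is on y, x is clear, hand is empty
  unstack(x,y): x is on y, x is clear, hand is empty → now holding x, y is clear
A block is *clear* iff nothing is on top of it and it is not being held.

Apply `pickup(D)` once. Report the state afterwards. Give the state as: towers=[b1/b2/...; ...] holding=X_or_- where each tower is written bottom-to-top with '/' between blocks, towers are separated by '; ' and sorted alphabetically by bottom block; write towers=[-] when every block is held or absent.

towers=[E; F; G/C/A; H/B] holding=D

before: towers=[D; E; F; G/C/A; H/B] holding=-
pre[pickup(D)]: clear(D) ok, ontable(D) ok, handempty ok
all met → apply pickup(D)
after:  towers=[E; F; G/C/A; H/B] holding=D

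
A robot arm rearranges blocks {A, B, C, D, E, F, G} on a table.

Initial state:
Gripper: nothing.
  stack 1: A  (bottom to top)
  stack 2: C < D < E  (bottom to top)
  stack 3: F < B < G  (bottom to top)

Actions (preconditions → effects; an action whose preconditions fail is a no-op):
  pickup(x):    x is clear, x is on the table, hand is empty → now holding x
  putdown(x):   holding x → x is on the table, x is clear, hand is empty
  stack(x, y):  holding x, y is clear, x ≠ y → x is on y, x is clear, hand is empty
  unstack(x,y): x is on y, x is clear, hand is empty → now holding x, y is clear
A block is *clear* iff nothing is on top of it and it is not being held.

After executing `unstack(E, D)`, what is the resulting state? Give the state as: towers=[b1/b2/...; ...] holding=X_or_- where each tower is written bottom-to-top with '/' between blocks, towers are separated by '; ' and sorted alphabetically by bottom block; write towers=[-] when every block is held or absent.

towers=[A; C/D; F/B/G] holding=E

before: towers=[A; C/D/E; F/B/G] holding=-
pre[unstack(E, D)]: on(E,D) yes, clear(E) yes, handempty yes
all met → apply unstack(E, D)
after:  towers=[A; C/D; F/B/G] holding=E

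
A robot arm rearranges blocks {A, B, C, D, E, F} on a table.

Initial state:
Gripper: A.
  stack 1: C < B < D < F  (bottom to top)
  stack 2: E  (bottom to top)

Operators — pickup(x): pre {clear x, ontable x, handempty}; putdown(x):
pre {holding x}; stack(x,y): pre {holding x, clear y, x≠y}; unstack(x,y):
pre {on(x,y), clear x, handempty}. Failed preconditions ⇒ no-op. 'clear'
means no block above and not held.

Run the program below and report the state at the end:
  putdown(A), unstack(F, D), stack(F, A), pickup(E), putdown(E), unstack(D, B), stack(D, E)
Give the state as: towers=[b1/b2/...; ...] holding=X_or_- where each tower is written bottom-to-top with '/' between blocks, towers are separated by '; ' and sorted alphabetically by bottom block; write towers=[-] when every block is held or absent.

step 1 (putdown(A)): towers=[A; C/B/D/F; E] holding=-
step 2 (unstack(F, D)): towers=[A; C/B/D; E] holding=F
step 3 (stack(F, A)): towers=[A/F; C/B/D; E] holding=-
step 4 (pickup(E)): towers=[A/F; C/B/D] holding=E
step 5 (putdown(E)): towers=[A/F; C/B/D; E] holding=-
step 6 (unstack(D, B)): towers=[A/F; C/B; E] holding=D
step 7 (stack(D, E)): towers=[A/F; C/B; E/D] holding=-

towers=[A/F; C/B; E/D] holding=-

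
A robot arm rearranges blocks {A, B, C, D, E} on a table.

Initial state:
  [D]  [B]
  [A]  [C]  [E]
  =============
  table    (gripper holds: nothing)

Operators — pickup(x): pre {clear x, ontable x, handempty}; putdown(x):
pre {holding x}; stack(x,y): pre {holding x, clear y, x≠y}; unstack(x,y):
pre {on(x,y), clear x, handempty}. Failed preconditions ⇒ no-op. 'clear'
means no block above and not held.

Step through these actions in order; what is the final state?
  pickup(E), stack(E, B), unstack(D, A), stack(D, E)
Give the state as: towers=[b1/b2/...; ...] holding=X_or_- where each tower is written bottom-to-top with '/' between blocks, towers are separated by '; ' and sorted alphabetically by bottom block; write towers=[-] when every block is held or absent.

step 1 (pickup(E)): towers=[A/D; C/B] holding=E
step 2 (stack(E, B)): towers=[A/D; C/B/E] holding=-
step 3 (unstack(D, A)): towers=[A; C/B/E] holding=D
step 4 (stack(D, E)): towers=[A; C/B/E/D] holding=-

towers=[A; C/B/E/D] holding=-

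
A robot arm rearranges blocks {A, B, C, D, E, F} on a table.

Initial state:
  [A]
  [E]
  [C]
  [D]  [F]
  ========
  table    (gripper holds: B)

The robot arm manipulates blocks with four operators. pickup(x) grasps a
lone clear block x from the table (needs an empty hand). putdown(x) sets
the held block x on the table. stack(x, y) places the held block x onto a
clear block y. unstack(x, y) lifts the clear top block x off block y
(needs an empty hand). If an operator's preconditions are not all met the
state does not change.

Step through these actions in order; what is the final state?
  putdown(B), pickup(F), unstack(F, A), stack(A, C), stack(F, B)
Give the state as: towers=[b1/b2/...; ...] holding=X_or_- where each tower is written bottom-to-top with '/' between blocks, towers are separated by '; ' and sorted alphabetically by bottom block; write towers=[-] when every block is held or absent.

towers=[B/F; D/C/E/A] holding=-

step 1 (putdown(B)): towers=[B; D/C/E/A; F] holding=-
step 2 (pickup(F)): towers=[B; D/C/E/A] holding=F
step 3 (unstack(F, A)) [no-op]: towers=[B; D/C/E/A] holding=F
step 4 (stack(A, C)) [no-op]: towers=[B; D/C/E/A] holding=F
step 5 (stack(F, B)): towers=[B/F; D/C/E/A] holding=-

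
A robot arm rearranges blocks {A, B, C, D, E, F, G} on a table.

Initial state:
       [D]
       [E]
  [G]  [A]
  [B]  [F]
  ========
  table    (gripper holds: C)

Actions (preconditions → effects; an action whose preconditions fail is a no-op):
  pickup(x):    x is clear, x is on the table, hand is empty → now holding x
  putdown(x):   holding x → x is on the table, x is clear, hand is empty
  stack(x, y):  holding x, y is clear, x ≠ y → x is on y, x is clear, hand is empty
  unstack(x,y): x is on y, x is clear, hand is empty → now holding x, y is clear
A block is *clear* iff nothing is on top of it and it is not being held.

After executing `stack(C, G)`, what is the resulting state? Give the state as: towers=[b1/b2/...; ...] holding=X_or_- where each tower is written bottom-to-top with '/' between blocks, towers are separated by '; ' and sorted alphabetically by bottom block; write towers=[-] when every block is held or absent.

before: towers=[B/G; F/A/E/D] holding=C
pre[stack(C, G)]: holding(C) ok, clear(G) ok, C≠G ok
all met → apply stack(C, G)
after:  towers=[B/G/C; F/A/E/D] holding=-

towers=[B/G/C; F/A/E/D] holding=-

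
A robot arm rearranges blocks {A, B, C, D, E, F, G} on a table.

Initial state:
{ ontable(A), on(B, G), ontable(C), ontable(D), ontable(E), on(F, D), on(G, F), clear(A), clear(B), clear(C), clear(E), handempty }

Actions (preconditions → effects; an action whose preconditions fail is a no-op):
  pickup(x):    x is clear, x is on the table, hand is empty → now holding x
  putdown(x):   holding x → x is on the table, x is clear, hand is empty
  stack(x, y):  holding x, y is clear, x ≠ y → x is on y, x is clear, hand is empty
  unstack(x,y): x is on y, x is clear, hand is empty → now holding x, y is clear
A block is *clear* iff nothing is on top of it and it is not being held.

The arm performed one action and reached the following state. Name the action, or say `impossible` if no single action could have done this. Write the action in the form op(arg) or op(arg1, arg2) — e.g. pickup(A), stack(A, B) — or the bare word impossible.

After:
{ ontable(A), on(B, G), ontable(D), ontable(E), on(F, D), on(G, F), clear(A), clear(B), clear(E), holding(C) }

pickup(C)

target: towers=[A; D/F/G/B; E] holding=C
     unstack(B, G) → towers=[A; C; D/F/G; E] holding=B
         pickup(A) → towers=[C; D/F/G/B; E] holding=A
         pickup(E) → towers=[A; C; D/F/G/B] holding=E
         pickup(C) → towers=[A; D/F/G/B; E] holding=C  ← match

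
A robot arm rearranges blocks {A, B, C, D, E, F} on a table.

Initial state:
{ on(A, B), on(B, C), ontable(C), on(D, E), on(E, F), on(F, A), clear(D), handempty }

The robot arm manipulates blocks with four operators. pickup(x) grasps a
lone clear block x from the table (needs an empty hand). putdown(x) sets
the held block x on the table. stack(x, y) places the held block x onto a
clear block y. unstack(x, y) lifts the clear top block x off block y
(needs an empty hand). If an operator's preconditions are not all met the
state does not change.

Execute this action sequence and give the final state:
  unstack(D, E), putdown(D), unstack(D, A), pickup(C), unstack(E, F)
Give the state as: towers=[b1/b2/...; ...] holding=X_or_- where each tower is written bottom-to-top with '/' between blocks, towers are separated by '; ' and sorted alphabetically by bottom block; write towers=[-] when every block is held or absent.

towers=[C/B/A/F; D] holding=E

step 1 (unstack(D, E)): towers=[C/B/A/F/E] holding=D
step 2 (putdown(D)): towers=[C/B/A/F/E; D] holding=-
step 3 (unstack(D, A)) [no-op]: towers=[C/B/A/F/E; D] holding=-
step 4 (pickup(C)) [no-op]: towers=[C/B/A/F/E; D] holding=-
step 5 (unstack(E, F)): towers=[C/B/A/F; D] holding=E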